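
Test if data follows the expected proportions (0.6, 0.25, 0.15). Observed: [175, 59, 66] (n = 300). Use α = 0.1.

Expected: [180.0, 75.0, 45.0]. χ² = 13.352. df = 2, critical = 4.605. Reject H₀.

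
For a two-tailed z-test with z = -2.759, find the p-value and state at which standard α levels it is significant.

p = 2·P(Z > |-2.759|) = 2·(1 - Φ(2.759)) ≈ 0.0058. Significant at α = 0.1; Significant at α = 0.05; Significant at α = 0.01.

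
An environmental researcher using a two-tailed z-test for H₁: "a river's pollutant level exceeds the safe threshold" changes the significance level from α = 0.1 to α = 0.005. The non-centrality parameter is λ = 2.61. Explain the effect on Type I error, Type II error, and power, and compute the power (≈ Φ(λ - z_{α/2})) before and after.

Decreasing α from 0.1 to 0.005:
• Type I error rate decreases (α is the Type I rate by definition).
• Critical value moves from z_{α/2} = 1.645 to 2.807, so power = Φ(λ - z_{α/2}) goes from Φ(2.61 - 1.645) = 0.833 to Φ(2.61 - 2.807) = 0.422.
• Type II error rate β = 1 - power therefore increases (0.167 → 0.578).
Appropriate when false positives are costly — here, shutting down a compliant factory unnecessarily.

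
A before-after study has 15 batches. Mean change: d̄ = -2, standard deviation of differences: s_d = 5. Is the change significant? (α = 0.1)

t = d̄/(s_d/√n) = -2/(5/√15) = -1.549. df = 14, critical t = ±1.761. Fail to reject H₀.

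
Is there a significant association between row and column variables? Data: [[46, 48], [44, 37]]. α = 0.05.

χ² = 0.505. df = 1, critical = 3.841. Fail to reject H₀. No evidence of dependence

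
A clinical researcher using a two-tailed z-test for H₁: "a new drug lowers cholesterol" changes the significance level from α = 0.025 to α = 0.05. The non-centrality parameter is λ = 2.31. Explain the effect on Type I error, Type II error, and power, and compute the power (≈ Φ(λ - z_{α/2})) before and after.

Increasing α from 0.025 to 0.05:
• Type I error rate increases (α is the Type I rate by definition).
• Critical value moves from z_{α/2} = 2.241 to 1.96, so power = Φ(λ - z_{α/2}) goes from Φ(2.31 - 2.241) = 0.528 to Φ(2.31 - 1.96) = 0.637.
• Type II error rate β = 1 - power therefore decreases (0.472 → 0.363).
Appropriate when false negatives are costly — here, shelving an effective drug — patients miss out on a treatment that would have helped.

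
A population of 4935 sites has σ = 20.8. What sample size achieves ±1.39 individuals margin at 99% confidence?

Without FPC: n₀ = (2.576×20.8/1.39)² = 1485.897. With FPC: n = n₀N/(n₀+N-1) = 1142.2 → n = 1143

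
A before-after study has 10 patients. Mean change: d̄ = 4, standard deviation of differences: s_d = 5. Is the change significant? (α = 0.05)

t = d̄/(s_d/√n) = 4/(5/√10) = 2.53. df = 9, critical t = ±2.262. Reject H₀.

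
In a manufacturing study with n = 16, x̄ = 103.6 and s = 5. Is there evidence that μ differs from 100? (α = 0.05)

t = (x̄ - μ₀)/(s/√n) = (103.6 - 100)/(5/√16) = 2.88. df = 15, critical t = ±2.131. Reject H₀.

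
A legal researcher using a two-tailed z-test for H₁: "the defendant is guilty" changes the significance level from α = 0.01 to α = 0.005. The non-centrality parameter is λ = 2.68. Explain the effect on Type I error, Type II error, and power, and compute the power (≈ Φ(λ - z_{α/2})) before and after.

Decreasing α from 0.01 to 0.005:
• Type I error rate decreases (α is the Type I rate by definition).
• Critical value moves from z_{α/2} = 2.576 to 2.807, so power = Φ(λ - z_{α/2}) goes from Φ(2.68 - 2.576) = 0.541 to Φ(2.68 - 2.807) = 0.449.
• Type II error rate β = 1 - power therefore increases (0.459 → 0.551).
Appropriate when false positives are costly — here, convicting an innocent person.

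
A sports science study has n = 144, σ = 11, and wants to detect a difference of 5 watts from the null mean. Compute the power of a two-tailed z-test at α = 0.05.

SE = σ/√n = 11/√144 = 0.917. Non-centrality λ = d/SE = 5/0.917 = 5.455. Power ≈ Φ(λ - z_{α/2}) = Φ(5.455 - 1.96) = Φ(3.495) = 1.0.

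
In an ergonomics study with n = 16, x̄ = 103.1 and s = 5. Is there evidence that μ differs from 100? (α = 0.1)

t = (x̄ - μ₀)/(s/√n) = (103.1 - 100)/(5/√16) = 2.48. df = 15, critical t = ±1.753. Reject H₀.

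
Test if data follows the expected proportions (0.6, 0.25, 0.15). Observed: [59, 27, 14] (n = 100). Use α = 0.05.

Expected: [60.0, 25.0, 15.0]. χ² = 0.243. df = 2, critical = 5.991. Fail to reject H₀.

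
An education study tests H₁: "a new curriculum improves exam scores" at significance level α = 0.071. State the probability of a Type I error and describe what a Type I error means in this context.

P(Type I error) = α = 0.071. A Type I error is rejecting H₀ when H₀ is actually true (false positive) — here, concluding that a new curriculum improves exam scores when in fact this is not the case. Consequence: adopting a curriculum that gives no real benefit — disruption for nothing.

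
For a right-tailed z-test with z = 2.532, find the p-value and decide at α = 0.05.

p = P(Z > 2.532) = 1 - Φ(2.532) ≈ 0.0057. Since p < 0.05, reject H₀ (significant) at α = 0.05.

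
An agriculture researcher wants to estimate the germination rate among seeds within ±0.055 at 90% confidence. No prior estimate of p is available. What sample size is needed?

Conservative approach: use p = 0.5 (maximizes p(1-p) = 0.25). n = z²(0.25)/E² = 1.645²×0.25/0.055² = 223.6 → n = 224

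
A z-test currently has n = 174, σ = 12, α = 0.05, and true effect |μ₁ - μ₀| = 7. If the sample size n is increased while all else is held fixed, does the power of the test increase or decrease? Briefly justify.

Power increases: a larger n shrinks the standard error σ/√n, moving the sampling distribution under H₁ further from the critical value.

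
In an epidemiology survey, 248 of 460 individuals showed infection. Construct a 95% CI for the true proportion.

p̂ = 0.539. CI = p̂ ± z*√(p̂(1-p̂)/n) = (0.494, 0.585)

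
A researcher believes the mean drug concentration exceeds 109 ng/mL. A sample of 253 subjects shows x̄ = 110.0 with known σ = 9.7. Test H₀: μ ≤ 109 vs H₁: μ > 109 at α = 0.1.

z = 1.64. Critical value: 1.28. Reject H₀.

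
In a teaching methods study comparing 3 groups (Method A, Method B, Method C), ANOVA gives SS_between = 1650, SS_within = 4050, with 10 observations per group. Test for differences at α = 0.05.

df_between = 2, df_within = 27. F = MS_between/MS_within = 825.0/150.0 = 5.5. F_crit ≈ 3.354. Reject H₀. At least one mean differs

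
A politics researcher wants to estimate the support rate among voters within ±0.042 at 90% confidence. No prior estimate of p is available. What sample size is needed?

Conservative approach: use p = 0.5 (maximizes p(1-p) = 0.25). n = z²(0.25)/E² = 1.645²×0.25/0.042² = 383.5 → n = 384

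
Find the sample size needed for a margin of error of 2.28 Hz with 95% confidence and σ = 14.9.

n = (z*σ/E)² = (1.96×14.9/2.28)² = 164.1 → n = 165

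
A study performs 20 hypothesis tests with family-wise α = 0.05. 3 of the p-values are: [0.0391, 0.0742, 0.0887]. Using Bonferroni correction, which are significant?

Bonferroni α = 0.05/20 = 0.0025. None of the given p-values are significant.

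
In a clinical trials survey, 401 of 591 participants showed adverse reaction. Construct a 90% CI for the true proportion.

p̂ = 0.679. CI = p̂ ± z*√(p̂(1-p̂)/n) = (0.647, 0.71)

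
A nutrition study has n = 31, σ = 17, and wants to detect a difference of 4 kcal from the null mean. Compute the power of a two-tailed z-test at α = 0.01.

SE = σ/√n = 17/√31 = 3.053. Non-centrality λ = d/SE = 4/3.053 = 1.31. Power ≈ Φ(λ - z_{α/2}) = Φ(1.31 - 2.576) = Φ(-1.266) = 0.103.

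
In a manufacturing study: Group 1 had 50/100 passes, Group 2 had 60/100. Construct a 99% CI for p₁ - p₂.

p̂₁ = 0.5, p̂₂ = 0.6. Difference = -0.1. CI = (-0.28, 0.08)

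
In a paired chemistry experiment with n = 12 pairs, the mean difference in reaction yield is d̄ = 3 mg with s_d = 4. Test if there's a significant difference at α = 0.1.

t = d̄/(s_d/√n) = 3/(4/√12) = 2.598. df = 11, critical t = ±1.796. Reject H₀.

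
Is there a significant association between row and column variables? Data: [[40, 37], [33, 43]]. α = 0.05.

χ² = 1.115. df = 1, critical = 3.841. Fail to reject H₀. No evidence of dependence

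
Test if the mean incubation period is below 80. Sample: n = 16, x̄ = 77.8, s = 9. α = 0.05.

t = (77.8 - 80)/(9/√16) = -0.978, df = 15. Critical t = -1.753. Fail to reject H₀.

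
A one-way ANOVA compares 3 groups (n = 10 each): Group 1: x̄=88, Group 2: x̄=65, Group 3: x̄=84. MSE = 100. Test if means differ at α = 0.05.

Grand mean = 79.0. SS_between = 3020.0, MS_between = 1510.0. F = 15.1, F_crit ≈ 3.354. Reject H₀.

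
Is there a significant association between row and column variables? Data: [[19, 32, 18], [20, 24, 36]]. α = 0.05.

χ² = 6.391. df = 2, critical = 5.991. Reject H₀. Variables are dependent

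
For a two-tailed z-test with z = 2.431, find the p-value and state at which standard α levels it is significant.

p = 2·P(Z > |2.431|) = 2·(1 - Φ(2.431)) ≈ 0.0151. Significant at α = 0.1; Significant at α = 0.05.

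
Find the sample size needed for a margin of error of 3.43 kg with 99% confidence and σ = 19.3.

n = (z*σ/E)² = (2.576×19.3/3.43)² = 210.1 → n = 211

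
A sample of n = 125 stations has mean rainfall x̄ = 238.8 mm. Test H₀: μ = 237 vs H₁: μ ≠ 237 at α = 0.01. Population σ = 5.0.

z = (x̄ - μ₀)/(σ/√n) = (238.8 - 237)/(5.0/√125) = 4.025. Critical value: ±2.576. Since |4.025| > 2.576, Reject H₀.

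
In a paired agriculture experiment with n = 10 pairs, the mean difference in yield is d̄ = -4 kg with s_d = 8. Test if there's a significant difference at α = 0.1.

t = d̄/(s_d/√n) = -4/(8/√10) = -1.581. df = 9, critical t = ±1.833. Fail to reject H₀.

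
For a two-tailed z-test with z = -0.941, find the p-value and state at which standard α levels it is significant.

p = 2·P(Z > |-0.941|) = 2·(1 - Φ(0.941)) ≈ 0.3467. Not significant at any standard level.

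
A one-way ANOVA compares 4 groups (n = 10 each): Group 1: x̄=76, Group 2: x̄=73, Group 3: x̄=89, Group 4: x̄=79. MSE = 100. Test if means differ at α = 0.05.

Grand mean = 79.25. SS_between = 1447.5, MS_between = 482.5. F = 4.825, F_crit ≈ 2.866. Reject H₀.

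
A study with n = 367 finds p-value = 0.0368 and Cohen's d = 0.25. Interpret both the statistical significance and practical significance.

Statistically significant (p = 0.0368 < 0.05). Cohen's d = 0.25 indicates a small effect size. Both statistical and practical significance should be considered.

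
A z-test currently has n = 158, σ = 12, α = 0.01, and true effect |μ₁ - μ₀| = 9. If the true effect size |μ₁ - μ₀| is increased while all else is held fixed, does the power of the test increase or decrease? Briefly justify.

Power increases: a larger true effect increases the non-centrality λ = |μ₁ - μ₀|/(σ/√n).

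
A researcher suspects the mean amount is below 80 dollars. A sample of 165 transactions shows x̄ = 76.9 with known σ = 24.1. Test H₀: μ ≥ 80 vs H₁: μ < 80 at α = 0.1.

z = -1.652. Critical value: -1.28. Reject H₀.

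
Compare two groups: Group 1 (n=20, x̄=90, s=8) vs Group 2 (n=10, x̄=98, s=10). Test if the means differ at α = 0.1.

Pooled sp = 8.69. t = -2.376, df = 28. Critical t = ±1.701. Reject H₀.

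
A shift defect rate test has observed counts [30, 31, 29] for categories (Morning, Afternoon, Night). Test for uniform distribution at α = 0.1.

Expected = 30 each. χ² = Σ(O-E)²/E = 0.067. df = 2, critical value = 4.605. Fail to reject H₀.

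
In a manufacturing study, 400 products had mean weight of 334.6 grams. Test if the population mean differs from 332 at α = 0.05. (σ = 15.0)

z = (x̄ - μ₀)/(σ/√n) = (334.6 - 332)/(15.0/√400) = 3.467. Critical value: ±1.96. Since |3.467| > 1.96, Reject H₀.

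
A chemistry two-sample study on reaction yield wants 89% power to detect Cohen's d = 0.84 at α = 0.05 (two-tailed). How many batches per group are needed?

z_{α/2} = 1.96, z_β = Φ⁻¹(0.89) = 1.227. For large effect (d = 0.84): n per group = 2(z_{α/2} + z_β)²/d² = 2(1.96 + 1.227)²/0.84² = 28.8 → 29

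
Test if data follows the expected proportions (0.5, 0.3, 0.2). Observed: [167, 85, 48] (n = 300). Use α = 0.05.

Expected: [150.0, 90.0, 60.0]. χ² = 4.604. df = 2, critical = 5.991. Fail to reject H₀.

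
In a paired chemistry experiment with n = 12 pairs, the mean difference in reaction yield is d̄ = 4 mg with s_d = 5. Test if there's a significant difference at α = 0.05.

t = d̄/(s_d/√n) = 4/(5/√12) = 2.771. df = 11, critical t = ±2.201. Reject H₀.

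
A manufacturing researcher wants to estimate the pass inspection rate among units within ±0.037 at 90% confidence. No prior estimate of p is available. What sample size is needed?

Conservative approach: use p = 0.5 (maximizes p(1-p) = 0.25). n = z²(0.25)/E² = 1.645²×0.25/0.037² = 494.2 → n = 495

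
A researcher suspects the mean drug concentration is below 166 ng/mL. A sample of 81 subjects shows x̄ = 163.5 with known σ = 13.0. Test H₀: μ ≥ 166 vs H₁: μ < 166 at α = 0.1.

z = -1.731. Critical value: -1.28. Reject H₀.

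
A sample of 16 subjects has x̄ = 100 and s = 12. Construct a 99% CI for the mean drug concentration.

CI = x̄ ± t*(s/√n) = 100 ± 2.947(12/√16) = (91.16, 108.84)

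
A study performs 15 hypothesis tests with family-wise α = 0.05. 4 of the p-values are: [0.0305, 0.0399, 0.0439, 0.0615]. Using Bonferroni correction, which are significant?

Bonferroni α = 0.05/15 = 0.00333. None of the given p-values are significant.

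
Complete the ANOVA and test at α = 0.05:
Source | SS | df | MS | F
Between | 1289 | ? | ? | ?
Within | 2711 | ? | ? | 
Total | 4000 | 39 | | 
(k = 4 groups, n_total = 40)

df_between = 3, df_within = 36. MS_between = 429.67, MS_within = 75.31. F = 5.706, F_crit ≈ 2.866. Reject H₀.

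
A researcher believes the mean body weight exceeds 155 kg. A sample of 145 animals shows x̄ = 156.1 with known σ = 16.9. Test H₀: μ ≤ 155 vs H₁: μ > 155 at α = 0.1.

z = 0.784. Critical value: 1.28. Fail to reject H₀.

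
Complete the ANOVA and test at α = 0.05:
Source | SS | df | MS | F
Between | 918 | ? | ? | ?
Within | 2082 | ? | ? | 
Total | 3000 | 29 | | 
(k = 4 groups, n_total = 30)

df_between = 3, df_within = 26. MS_between = 306.0, MS_within = 80.08. F = 3.821, F_crit ≈ 2.975. Reject H₀.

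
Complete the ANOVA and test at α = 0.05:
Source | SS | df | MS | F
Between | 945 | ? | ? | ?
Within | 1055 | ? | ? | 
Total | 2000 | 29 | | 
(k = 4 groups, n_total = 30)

df_between = 3, df_within = 26. MS_between = 315.0, MS_within = 40.58. F = 7.763, F_crit ≈ 2.975. Reject H₀.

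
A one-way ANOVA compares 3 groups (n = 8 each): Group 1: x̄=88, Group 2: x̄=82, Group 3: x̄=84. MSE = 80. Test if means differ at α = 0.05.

Grand mean = 84.67. SS_between = 149.33, MS_between = 74.67. F = 0.933, F_crit ≈ 3.467. Fail to reject H₀.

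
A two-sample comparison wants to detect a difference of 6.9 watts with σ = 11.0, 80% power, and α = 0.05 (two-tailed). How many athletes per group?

n per group = 2(z_α/2 + z_β)²σ²/d² = 2×(1.96 + 0.84)²×11.0²/6.9² = 39.9 → n = 40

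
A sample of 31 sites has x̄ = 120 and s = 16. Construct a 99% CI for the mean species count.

CI = x̄ ± t*(s/√n) = 120 ± 2.75(16/√31) = (112.1, 127.9)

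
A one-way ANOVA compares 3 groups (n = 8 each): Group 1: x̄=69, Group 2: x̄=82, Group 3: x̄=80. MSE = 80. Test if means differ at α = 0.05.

Grand mean = 77.0. SS_between = 784.0, MS_between = 392.0. F = 4.9, F_crit ≈ 3.467. Reject H₀.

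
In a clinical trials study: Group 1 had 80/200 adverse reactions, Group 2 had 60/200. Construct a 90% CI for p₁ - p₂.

p̂₁ = 0.4, p̂₂ = 0.3. Difference = 0.1. CI = (0.022, 0.178)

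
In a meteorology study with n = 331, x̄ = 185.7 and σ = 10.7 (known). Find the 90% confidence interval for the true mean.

CI = x̄ ± z*(σ/√n) = 185.7 ± 1.645(10.7/√331) = 185.7 ± 0.97 = (184.73, 186.67)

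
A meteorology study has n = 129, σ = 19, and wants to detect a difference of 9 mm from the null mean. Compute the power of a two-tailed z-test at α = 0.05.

SE = σ/√n = 19/√129 = 1.673. Non-centrality λ = d/SE = 9/1.673 = 5.38. Power ≈ Φ(λ - z_{α/2}) = Φ(5.38 - 1.96) = Φ(3.42) = 1.0.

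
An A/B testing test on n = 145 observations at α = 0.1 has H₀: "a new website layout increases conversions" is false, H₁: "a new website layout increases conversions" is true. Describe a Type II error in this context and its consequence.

Type II error: failing to reject H₀ when it is false — concluding that a new website layout increases conversions is not supported when in fact it is. Consequence: discarding a layout that would have improved conversions — lost revenue.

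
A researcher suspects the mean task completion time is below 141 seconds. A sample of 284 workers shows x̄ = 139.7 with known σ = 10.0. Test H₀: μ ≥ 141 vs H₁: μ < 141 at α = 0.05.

z = -2.191. Critical value: -1.645. Reject H₀.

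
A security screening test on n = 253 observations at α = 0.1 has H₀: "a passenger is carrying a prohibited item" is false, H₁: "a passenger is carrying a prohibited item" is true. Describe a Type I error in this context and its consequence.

Type I error: rejecting H₀ when it is true — concluding that a passenger is carrying a prohibited item when in fact it is not. Consequence: detaining an innocent passenger — delay and inconvenience.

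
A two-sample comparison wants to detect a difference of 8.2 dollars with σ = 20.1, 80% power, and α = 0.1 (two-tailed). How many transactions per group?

n per group = 2(z_α/2 + z_β)²σ²/d² = 2×(1.645 + 0.84)²×20.1²/8.2² = 74.2 → n = 75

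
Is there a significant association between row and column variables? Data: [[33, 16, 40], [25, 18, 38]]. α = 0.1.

χ² = 0.898. df = 2, critical = 4.605. Fail to reject H₀. No evidence of dependence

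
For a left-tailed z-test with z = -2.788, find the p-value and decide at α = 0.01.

p = P(Z < -2.788) = Φ(-2.788) ≈ 0.0027. Since p < 0.01, reject H₀ (significant) at α = 0.01.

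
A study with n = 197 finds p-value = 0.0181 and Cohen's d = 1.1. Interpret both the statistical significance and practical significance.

Statistically significant (p = 0.0181 < 0.05). Cohen's d = 1.1 indicates a large effect size. Both statistical and practical significance should be considered.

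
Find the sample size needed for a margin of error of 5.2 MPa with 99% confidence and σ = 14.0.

n = (z*σ/E)² = (2.576×14.0/5.2)² = 48.1 → n = 49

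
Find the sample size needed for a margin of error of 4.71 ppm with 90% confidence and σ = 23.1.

n = (z*σ/E)² = (1.645×23.1/4.71)² = 65.1 → n = 66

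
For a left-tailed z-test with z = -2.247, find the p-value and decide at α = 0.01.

p = P(Z < -2.247) = Φ(-2.247) ≈ 0.0123. Since p ≥ 0.01, fail to reject H₀ (not significant) at α = 0.01.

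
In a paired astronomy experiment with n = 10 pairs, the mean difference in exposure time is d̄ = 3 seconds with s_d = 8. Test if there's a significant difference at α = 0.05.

t = d̄/(s_d/√n) = 3/(8/√10) = 1.186. df = 9, critical t = ±2.262. Fail to reject H₀.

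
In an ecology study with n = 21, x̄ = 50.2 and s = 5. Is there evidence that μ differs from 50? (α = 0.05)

t = (x̄ - μ₀)/(s/√n) = (50.2 - 50)/(5/√21) = 0.183. df = 20, critical t = ±2.086. Fail to reject H₀.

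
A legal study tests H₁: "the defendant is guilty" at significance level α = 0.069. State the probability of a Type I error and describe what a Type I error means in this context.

P(Type I error) = α = 0.069. A Type I error is rejecting H₀ when H₀ is actually true (false positive) — here, concluding that the defendant is guilty when in fact this is not the case. Consequence: convicting an innocent person.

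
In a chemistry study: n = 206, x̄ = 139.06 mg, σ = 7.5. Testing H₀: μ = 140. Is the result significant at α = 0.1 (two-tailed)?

z = (139.06 - 140)/(7.5/√206) = -1.799. Since |z| > 1.645, significant at α = 0.1.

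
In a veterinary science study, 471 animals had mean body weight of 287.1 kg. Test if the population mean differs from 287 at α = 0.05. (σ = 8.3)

z = (x̄ - μ₀)/(σ/√n) = (287.1 - 287)/(8.3/√471) = 0.261. Critical value: ±1.96. Since |0.261| ≤ 1.96, Fail to reject H₀.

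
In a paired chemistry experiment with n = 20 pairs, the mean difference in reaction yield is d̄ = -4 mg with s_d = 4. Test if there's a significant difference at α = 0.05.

t = d̄/(s_d/√n) = -4/(4/√20) = -4.472. df = 19, critical t = ±2.093. Reject H₀.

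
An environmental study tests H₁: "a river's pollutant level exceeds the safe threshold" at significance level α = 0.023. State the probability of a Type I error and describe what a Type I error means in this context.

P(Type I error) = α = 0.023. A Type I error is rejecting H₀ when H₀ is actually true (false positive) — here, concluding that a river's pollutant level exceeds the safe threshold when in fact this is not the case. Consequence: shutting down a compliant factory unnecessarily.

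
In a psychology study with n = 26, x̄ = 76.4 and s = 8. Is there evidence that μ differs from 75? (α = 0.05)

t = (x̄ - μ₀)/(s/√n) = (76.4 - 75)/(8/√26) = 0.892. df = 25, critical t = ±2.06. Fail to reject H₀.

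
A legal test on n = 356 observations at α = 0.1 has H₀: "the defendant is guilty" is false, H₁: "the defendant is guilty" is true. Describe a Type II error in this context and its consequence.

Type II error: failing to reject H₀ when it is false — concluding that the defendant is guilty is not supported when in fact it is. Consequence: acquitting a guilty person.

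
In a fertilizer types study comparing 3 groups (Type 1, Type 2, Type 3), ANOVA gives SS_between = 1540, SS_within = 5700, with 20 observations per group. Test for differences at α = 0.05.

df_between = 2, df_within = 57. F = MS_between/MS_within = 770.0/100.0 = 7.7. F_crit ≈ 3.159. Reject H₀. At least one mean differs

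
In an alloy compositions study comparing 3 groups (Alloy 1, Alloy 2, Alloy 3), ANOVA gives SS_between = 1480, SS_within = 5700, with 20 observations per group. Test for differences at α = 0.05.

df_between = 2, df_within = 57. F = MS_between/MS_within = 740.0/100.0 = 7.4. F_crit ≈ 3.159. Reject H₀. At least one mean differs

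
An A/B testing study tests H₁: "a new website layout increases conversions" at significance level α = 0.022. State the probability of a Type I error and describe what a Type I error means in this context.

P(Type I error) = α = 0.022. A Type I error is rejecting H₀ when H₀ is actually true (false positive) — here, concluding that a new website layout increases conversions when in fact this is not the case. Consequence: rolling out a layout that doesn't actually help — wasted engineering effort.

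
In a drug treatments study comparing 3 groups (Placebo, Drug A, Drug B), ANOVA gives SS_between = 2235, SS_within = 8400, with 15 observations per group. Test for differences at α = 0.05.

df_between = 2, df_within = 42. F = MS_between/MS_within = 1117.5/200.0 = 5.588. F_crit ≈ 3.22. Reject H₀. At least one mean differs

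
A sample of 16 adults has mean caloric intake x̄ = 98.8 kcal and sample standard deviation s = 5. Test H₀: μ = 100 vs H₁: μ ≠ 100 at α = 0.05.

t = (x̄ - μ₀)/(s/√n) = (98.8 - 100)/(5/√16) = -0.96. df = 15, critical t = ±2.131. Fail to reject H₀.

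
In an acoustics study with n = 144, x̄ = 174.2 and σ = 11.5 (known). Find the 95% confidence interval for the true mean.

CI = x̄ ± z*(σ/√n) = 174.2 ± 1.96(11.5/√144) = 174.2 ± 1.88 = (172.32, 176.08)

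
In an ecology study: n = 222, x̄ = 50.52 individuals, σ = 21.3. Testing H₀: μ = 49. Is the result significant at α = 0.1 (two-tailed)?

z = (50.52 - 49)/(21.3/√222) = 1.063. Since |z| ≤ 1.645, not significant at α = 0.1.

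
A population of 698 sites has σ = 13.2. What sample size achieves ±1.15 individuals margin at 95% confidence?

Without FPC: n₀ = (1.96×13.2/1.15)² = 506.133. With FPC: n = n₀N/(n₀+N-1) = 293.6 → n = 294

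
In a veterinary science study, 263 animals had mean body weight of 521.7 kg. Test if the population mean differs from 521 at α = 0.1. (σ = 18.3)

z = (x̄ - μ₀)/(σ/√n) = (521.7 - 521)/(18.3/√263) = 0.62. Critical value: ±1.645. Since |0.62| ≤ 1.645, Fail to reject H₀.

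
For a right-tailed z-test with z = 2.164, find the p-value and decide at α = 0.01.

p = P(Z > 2.164) = 1 - Φ(2.164) ≈ 0.0152. Since p ≥ 0.01, fail to reject H₀ (not significant) at α = 0.01.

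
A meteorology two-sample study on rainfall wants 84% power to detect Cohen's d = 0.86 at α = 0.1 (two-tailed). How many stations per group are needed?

z_{α/2} = 1.645, z_β = Φ⁻¹(0.84) = 0.994. For large effect (d = 0.86): n per group = 2(z_{α/2} + z_β)²/d² = 2(1.645 + 0.994)²/0.86² = 18.8 → 19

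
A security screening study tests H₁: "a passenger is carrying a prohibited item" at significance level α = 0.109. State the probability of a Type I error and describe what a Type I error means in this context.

P(Type I error) = α = 0.109. A Type I error is rejecting H₀ when H₀ is actually true (false positive) — here, concluding that a passenger is carrying a prohibited item when in fact this is not the case. Consequence: detaining an innocent passenger — delay and inconvenience.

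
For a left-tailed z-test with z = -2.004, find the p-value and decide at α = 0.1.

p = P(Z < -2.004) = Φ(-2.004) ≈ 0.0225. Since p < 0.1, reject H₀ (significant) at α = 0.1.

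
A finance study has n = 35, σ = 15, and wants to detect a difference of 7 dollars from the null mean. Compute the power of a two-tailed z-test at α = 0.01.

SE = σ/√n = 15/√35 = 2.535. Non-centrality λ = d/SE = 7/2.535 = 2.761. Power ≈ Φ(λ - z_{α/2}) = Φ(2.761 - 2.576) = Φ(0.185) = 0.573.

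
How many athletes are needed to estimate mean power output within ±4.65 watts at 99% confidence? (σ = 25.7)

n = (z*σ/E)² = (2.576×25.7/4.65)² = 202.7 → n = 203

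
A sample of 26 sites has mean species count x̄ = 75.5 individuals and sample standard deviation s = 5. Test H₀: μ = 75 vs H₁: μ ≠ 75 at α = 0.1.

t = (x̄ - μ₀)/(s/√n) = (75.5 - 75)/(5/√26) = 0.51. df = 25, critical t = ±1.708. Fail to reject H₀.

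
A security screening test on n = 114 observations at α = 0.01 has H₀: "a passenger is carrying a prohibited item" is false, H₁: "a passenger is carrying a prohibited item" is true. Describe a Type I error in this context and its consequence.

Type I error: rejecting H₀ when it is true — concluding that a passenger is carrying a prohibited item when in fact it is not. Consequence: detaining an innocent passenger — delay and inconvenience.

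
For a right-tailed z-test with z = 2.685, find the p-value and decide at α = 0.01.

p = P(Z > 2.685) = 1 - Φ(2.685) ≈ 0.0036. Since p < 0.01, reject H₀ (significant) at α = 0.01.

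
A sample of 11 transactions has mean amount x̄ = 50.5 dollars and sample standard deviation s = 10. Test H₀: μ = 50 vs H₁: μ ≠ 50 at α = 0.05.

t = (x̄ - μ₀)/(s/√n) = (50.5 - 50)/(10/√11) = 0.166. df = 10, critical t = ±2.228. Fail to reject H₀.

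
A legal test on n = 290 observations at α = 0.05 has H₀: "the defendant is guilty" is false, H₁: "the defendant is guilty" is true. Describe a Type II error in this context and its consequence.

Type II error: failing to reject H₀ when it is false — concluding that the defendant is guilty is not supported when in fact it is. Consequence: acquitting a guilty person.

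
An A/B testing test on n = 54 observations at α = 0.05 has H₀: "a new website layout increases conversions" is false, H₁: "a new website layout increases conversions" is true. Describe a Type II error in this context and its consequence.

Type II error: failing to reject H₀ when it is false — concluding that a new website layout increases conversions is not supported when in fact it is. Consequence: discarding a layout that would have improved conversions — lost revenue.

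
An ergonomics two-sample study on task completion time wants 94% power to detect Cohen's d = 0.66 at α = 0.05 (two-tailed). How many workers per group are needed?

z_{α/2} = 1.96, z_β = Φ⁻¹(0.94) = 1.555. For medium effect (d = 0.66): n per group = 2(z_{α/2} + z_β)²/d² = 2(1.96 + 1.555)²/0.66² = 56.7 → 57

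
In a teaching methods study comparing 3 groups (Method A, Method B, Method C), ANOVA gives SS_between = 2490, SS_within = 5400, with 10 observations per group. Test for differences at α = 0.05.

df_between = 2, df_within = 27. F = MS_between/MS_within = 1245.0/200.0 = 6.225. F_crit ≈ 3.354. Reject H₀. At least one mean differs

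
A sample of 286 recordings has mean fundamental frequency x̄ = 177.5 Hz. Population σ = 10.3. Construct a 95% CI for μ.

CI = x̄ ± z*(σ/√n) = 177.5 ± 1.96(10.3/√286) = 177.5 ± 1.19 = (176.31, 178.69)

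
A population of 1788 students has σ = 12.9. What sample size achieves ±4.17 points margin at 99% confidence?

Without FPC: n₀ = (2.576×12.9/4.17)² = 63.504. With FPC: n = n₀N/(n₀+N-1) = 61.4 → n = 62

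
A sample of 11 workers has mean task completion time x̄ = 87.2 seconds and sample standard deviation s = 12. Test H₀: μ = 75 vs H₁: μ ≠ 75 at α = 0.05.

t = (x̄ - μ₀)/(s/√n) = (87.2 - 75)/(12/√11) = 3.372. df = 10, critical t = ±2.228. Reject H₀.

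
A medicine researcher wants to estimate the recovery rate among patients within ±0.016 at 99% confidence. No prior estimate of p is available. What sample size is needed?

Conservative approach: use p = 0.5 (maximizes p(1-p) = 0.25). n = z²(0.25)/E² = 2.576²×0.25/0.016² = 6480.3 → n = 6481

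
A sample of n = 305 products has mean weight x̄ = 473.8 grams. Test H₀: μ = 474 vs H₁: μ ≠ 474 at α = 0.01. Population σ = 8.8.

z = (x̄ - μ₀)/(σ/√n) = (473.8 - 474)/(8.8/√305) = -0.397. Critical value: ±2.576. Since |-0.397| ≤ 2.576, Fail to reject H₀.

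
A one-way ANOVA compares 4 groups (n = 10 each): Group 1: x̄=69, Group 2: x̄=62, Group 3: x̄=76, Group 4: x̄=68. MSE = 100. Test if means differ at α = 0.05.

Grand mean = 68.75. SS_between = 987.5, MS_between = 329.17. F = 3.292, F_crit ≈ 2.866. Reject H₀.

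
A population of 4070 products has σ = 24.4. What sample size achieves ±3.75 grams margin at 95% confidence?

Without FPC: n₀ = (1.96×24.4/3.75)² = 162.641. With FPC: n = n₀N/(n₀+N-1) = 156.4 → n = 157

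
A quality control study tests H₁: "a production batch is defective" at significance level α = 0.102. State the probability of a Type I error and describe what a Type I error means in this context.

P(Type I error) = α = 0.102. A Type I error is rejecting H₀ when H₀ is actually true (false positive) — here, concluding that a production batch is defective when in fact this is not the case. Consequence: scrapping a good batch — wasted material and cost for no reason.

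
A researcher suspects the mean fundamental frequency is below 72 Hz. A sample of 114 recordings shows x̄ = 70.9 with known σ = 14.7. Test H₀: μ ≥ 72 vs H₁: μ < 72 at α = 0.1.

z = -0.799. Critical value: -1.28. Fail to reject H₀.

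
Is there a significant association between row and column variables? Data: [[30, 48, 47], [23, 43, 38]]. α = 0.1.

χ² = 0.228. df = 2, critical = 4.605. Fail to reject H₀. No evidence of dependence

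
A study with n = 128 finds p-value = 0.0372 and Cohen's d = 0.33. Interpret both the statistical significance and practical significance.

Statistically significant (p = 0.0372 < 0.05). Cohen's d = 0.33 indicates a small effect size. Both statistical and practical significance should be considered.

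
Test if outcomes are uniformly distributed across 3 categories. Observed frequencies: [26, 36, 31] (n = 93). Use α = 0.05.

Expected = 31 each. χ² = Σ(O-E)²/E = 1.613. df = 2, critical value = 5.991. Fail to reject H₀.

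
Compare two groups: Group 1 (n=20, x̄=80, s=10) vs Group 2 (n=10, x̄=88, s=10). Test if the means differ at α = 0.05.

Pooled sp = 10.0. t = -2.066, df = 28. Critical t = ±2.048. Reject H₀.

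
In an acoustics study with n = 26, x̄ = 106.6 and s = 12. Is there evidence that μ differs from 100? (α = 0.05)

t = (x̄ - μ₀)/(s/√n) = (106.6 - 100)/(12/√26) = 2.804. df = 25, critical t = ±2.06. Reject H₀.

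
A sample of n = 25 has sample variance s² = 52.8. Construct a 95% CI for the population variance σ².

df = 24. χ²_{0.025} = 39.364, χ²_{0.975} = 12.401. CI for σ² = ((n-1)s²/χ²_{α/2}, (n-1)s²/χ²_{1-α/2}) = (24·52.8/39.364, 24·52.8/12.401) = (32.19, 102.19)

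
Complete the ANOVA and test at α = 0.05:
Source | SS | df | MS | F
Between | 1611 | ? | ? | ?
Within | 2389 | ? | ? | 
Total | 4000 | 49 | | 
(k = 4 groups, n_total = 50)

df_between = 3, df_within = 46. MS_between = 537.0, MS_within = 51.93. F = 10.34, F_crit ≈ 2.807. Reject H₀.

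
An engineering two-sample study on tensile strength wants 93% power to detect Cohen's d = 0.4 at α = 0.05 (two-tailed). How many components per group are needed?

z_{α/2} = 1.96, z_β = Φ⁻¹(0.93) = 1.476. For small effect (d = 0.4): n per group = 2(z_{α/2} + z_β)²/d² = 2(1.96 + 1.476)²/0.4² = 147.6 → 148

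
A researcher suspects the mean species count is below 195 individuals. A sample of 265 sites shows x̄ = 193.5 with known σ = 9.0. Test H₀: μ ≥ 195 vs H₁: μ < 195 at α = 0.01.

z = -2.713. Critical value: -2.33. Reject H₀.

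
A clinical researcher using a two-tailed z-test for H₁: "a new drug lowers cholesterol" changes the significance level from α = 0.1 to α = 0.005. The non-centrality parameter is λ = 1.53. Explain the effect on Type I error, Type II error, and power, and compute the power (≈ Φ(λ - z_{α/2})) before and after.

Decreasing α from 0.1 to 0.005:
• Type I error rate decreases (α is the Type I rate by definition).
• Critical value moves from z_{α/2} = 1.645 to 2.807, so power = Φ(λ - z_{α/2}) goes from Φ(1.53 - 1.645) = 0.454 to Φ(1.53 - 2.807) = 0.101.
• Type II error rate β = 1 - power therefore increases (0.546 → 0.899).
Appropriate when false positives are costly — here, approving an ineffective drug — patients take a useless medication and may skip effective alternatives.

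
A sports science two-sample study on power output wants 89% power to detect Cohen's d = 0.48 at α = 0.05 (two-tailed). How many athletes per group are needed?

z_{α/2} = 1.96, z_β = Φ⁻¹(0.89) = 1.227. For small effect (d = 0.48): n per group = 2(z_{α/2} + z_β)²/d² = 2(1.96 + 1.227)²/0.48² = 88.2 → 89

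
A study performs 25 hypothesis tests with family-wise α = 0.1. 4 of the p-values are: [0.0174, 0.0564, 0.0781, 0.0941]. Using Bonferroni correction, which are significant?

Bonferroni α = 0.1/25 = 0.004. None of the given p-values are significant.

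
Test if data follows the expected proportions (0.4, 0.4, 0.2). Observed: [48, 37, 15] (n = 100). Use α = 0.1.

Expected: [40.0, 40.0, 20.0]. χ² = 3.075. df = 2, critical = 4.605. Fail to reject H₀.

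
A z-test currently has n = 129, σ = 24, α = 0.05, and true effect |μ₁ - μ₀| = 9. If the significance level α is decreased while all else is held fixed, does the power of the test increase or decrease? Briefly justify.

Power decreases: a smaller α raises the critical value, so less of the H₁ sampling distribution falls in the rejection region.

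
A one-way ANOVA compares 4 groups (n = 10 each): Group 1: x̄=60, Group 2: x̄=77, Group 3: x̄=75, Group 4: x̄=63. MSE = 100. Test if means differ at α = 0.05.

Grand mean = 68.75. SS_between = 2167.5, MS_between = 722.5. F = 7.225, F_crit ≈ 2.866. Reject H₀.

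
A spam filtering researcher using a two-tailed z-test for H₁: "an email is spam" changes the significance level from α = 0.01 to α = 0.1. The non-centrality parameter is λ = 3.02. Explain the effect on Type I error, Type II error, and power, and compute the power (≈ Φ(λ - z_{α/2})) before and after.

Increasing α from 0.01 to 0.1:
• Type I error rate increases (α is the Type I rate by definition).
• Critical value moves from z_{α/2} = 2.576 to 1.645, so power = Φ(λ - z_{α/2}) goes from Φ(3.02 - 2.576) = 0.671 to Φ(3.02 - 1.645) = 0.915.
• Type II error rate β = 1 - power therefore decreases (0.329 → 0.085).
Appropriate when false negatives are costly — here, a spam email lands in the inbox.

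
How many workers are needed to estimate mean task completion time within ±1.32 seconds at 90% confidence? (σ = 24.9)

n = (z*σ/E)² = (1.645×24.9/1.32)² = 962.9 → n = 963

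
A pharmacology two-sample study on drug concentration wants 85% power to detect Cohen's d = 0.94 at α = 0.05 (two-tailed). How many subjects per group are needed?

z_{α/2} = 1.96, z_β = Φ⁻¹(0.85) = 1.036. For large effect (d = 0.94): n per group = 2(z_{α/2} + z_β)²/d² = 2(1.96 + 1.036)²/0.94² = 20.3 → 21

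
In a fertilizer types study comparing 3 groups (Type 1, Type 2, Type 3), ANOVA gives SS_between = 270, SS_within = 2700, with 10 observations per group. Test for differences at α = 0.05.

df_between = 2, df_within = 27. F = MS_between/MS_within = 135.0/100.0 = 1.35. F_crit ≈ 3.354. Fail to reject H₀.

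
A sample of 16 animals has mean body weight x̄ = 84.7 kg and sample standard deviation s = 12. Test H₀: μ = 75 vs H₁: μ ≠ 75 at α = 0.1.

t = (x̄ - μ₀)/(s/√n) = (84.7 - 75)/(12/√16) = 3.233. df = 15, critical t = ±1.753. Reject H₀.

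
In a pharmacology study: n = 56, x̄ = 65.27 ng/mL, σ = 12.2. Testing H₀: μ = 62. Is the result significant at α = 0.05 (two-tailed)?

z = (65.27 - 62)/(12.2/√56) = 2.006. Since |z| > 1.96, significant at α = 0.05.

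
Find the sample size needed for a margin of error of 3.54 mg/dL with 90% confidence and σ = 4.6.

n = (z*σ/E)² = (1.645×4.6/3.54)² = 4.6 → n = 5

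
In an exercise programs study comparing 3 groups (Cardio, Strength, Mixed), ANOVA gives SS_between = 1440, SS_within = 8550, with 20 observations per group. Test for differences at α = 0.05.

df_between = 2, df_within = 57. F = MS_between/MS_within = 720.0/150.0 = 4.8. F_crit ≈ 3.159. Reject H₀. At least one mean differs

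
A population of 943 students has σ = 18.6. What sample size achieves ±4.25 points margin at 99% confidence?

Without FPC: n₀ = (2.576×18.6/4.25)² = 127.098. With FPC: n = n₀N/(n₀+N-1) = 112.1 → n = 113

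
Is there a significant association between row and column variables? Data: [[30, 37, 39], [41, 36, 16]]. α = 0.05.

χ² = 10.532. df = 2, critical = 5.991. Reject H₀. Variables are dependent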